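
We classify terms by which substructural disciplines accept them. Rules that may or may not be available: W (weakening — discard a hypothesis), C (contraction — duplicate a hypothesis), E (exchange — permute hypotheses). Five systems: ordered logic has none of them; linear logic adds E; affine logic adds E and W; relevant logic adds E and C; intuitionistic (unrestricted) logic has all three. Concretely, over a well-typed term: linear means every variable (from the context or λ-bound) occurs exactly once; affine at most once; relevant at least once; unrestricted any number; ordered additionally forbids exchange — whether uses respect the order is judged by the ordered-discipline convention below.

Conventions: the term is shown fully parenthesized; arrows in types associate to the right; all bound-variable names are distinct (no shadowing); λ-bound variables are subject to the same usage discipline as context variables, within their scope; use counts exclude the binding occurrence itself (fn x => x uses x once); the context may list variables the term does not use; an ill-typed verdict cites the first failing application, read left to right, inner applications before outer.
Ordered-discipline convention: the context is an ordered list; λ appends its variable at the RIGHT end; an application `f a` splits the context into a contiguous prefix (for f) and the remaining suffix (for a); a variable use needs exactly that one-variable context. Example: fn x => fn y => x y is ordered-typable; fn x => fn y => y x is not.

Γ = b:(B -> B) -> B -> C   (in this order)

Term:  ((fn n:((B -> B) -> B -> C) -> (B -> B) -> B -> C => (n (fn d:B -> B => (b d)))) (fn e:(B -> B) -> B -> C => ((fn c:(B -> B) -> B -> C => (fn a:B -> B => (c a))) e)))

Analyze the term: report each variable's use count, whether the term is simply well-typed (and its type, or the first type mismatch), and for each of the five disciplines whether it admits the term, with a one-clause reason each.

use counts: b: 1×; n [bound]: 1×; d [bound]: 1×; e [bound]: 1×; c [bound]: 1×; a [bound]: 1×
order of uses: n, b, d, c, a, e
typing: ✓ — (B -> B) -> B -> C
ordered ✗ (use order n, b, d, c, a, e needs exchange)
linear ✓ (exactly-once usage across b, n, d, e, c, a)
affine ✓ (no duplicate uses among b, n, d, e, c, a)
relevant ✓ (b, n, d, e, c, a: all used, weakening unneeded)
unrestricted ✓ (typability at (B -> B) -> B -> C is all that's needed)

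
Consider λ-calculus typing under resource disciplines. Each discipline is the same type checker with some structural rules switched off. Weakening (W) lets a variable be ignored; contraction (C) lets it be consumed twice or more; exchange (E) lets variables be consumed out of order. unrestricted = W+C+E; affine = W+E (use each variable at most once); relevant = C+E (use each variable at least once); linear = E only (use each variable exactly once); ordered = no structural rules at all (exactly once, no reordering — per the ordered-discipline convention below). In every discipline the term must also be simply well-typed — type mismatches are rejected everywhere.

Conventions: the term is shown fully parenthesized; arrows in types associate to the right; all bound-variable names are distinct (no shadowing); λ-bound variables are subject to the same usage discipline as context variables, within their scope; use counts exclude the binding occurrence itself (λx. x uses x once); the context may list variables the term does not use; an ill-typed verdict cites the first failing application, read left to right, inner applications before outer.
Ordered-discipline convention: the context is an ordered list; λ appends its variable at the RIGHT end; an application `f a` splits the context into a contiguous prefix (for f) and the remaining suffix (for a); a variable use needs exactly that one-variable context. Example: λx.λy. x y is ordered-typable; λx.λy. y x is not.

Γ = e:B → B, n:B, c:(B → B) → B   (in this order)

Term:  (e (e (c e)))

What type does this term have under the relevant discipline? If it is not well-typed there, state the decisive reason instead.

not well-typed under relevant — needs weakening: n unused
variable uses: e: 3×, n: 0×, c: 1×
uses in reading order: e, e, c, e
typing: ✓ — B
summary: ordered ✗; linear ✗; affine ✗; relevant ✗; unrestricted ✓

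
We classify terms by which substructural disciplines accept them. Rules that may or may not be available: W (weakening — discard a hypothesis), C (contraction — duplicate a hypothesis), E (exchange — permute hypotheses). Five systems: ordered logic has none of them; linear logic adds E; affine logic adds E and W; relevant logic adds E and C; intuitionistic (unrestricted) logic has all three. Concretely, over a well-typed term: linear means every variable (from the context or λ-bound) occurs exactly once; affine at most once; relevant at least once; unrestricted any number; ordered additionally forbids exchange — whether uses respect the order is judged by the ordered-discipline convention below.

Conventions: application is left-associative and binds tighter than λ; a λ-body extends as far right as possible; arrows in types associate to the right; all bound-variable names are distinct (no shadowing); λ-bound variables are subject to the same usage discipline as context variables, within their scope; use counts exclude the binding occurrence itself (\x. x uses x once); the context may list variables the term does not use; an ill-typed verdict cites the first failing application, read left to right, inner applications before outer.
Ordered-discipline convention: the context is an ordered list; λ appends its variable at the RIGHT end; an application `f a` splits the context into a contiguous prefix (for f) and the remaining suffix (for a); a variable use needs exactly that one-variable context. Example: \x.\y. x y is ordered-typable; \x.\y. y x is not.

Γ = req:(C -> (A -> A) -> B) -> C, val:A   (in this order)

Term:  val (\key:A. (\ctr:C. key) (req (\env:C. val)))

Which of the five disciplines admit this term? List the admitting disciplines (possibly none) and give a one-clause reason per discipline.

accepted by: none
use counts: req ×1; val ×2; key (λ-bound) ×1; ctr (λ-bound) ×0; env (λ-bound) ×0
uses in reading order: val, key, req, val
typing: ill-typed: an application expects C -> (A -> A) -> B but receives C -> A
ordered: ✗, not simply typable
linear: ✗, fails simple typing
affine: ✗, a type mismatch blocks all five
relevant: ✗, the type mismatch rejects it
unrestricted: ✗, not simply typable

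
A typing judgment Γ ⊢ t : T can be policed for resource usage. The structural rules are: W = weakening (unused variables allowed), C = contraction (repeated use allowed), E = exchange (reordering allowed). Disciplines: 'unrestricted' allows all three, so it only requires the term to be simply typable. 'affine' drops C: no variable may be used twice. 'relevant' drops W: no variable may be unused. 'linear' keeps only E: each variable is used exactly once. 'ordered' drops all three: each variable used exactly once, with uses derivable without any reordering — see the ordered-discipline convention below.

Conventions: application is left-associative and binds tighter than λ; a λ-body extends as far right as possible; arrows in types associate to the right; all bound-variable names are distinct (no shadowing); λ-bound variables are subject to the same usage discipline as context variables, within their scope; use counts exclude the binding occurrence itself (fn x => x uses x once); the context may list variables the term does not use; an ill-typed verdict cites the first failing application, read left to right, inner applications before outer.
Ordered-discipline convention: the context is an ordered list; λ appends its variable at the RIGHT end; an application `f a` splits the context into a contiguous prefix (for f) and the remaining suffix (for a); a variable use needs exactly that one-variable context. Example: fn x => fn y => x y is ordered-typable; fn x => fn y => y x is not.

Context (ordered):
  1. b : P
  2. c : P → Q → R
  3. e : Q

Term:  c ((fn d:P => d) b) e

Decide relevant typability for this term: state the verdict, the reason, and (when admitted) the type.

yes — b, c, e, d: all used, weakening unneeded; term : R
variable uses: b ×1, c ×1, e ×1, d (bound) ×1
order of uses: c, d, b, e
typing: well-typed at R
per-discipline verdicts: ordered ✗; linear ✓; affine ✓; relevant ✓; unrestricted ✓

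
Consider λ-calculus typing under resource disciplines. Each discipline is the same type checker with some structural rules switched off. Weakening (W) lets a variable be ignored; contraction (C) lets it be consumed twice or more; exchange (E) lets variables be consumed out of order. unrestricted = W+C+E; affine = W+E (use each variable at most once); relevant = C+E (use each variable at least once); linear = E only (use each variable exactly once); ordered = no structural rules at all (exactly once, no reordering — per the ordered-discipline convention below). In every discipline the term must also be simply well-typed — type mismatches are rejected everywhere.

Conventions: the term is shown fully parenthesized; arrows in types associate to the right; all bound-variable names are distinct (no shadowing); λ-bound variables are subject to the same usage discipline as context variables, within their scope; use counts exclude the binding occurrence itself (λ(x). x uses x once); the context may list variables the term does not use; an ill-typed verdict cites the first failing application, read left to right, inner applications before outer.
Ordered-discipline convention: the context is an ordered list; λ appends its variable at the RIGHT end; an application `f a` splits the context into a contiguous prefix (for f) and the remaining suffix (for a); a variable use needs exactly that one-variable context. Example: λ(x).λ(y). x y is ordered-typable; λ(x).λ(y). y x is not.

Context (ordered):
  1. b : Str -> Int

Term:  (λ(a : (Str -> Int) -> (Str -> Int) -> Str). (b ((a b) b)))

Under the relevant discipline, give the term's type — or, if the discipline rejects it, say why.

term : ((Str -> Int) -> (Str -> Int) -> Str) -> Int
use counts: b: 3, a [bound]: 1
order of uses: b, a, b, b
typing: the term checks, with type ((Str -> Int) -> (Str -> Int) -> Str) -> Int
summary: ordered ✗ | linear ✗ | affine ✗ | relevant ✓ | unrestricted ✓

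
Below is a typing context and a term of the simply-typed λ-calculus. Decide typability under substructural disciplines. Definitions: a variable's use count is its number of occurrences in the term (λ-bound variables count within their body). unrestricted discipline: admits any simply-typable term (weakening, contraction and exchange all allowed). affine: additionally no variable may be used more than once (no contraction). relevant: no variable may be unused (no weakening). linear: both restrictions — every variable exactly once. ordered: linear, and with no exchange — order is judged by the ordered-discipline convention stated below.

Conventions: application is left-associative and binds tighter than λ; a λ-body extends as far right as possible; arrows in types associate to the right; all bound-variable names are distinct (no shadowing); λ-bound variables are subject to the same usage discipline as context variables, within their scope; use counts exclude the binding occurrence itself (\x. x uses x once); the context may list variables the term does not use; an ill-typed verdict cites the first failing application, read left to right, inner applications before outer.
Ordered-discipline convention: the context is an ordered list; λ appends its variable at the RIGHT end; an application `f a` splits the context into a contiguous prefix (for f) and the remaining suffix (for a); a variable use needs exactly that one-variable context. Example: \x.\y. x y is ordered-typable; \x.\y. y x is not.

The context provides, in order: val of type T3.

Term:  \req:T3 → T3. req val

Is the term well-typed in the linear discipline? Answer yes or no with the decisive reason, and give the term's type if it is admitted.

yes — single use per variable (val, req); term : (T3 → T3) → T3
usage: val ×1; req (λ-bound) ×1
left-to-right use order: req, val
typing: ✓ — (T3 → T3) → T3
summary: ordered ✗ | linear ✓ | affine ✓ | relevant ✓ | unrestricted ✓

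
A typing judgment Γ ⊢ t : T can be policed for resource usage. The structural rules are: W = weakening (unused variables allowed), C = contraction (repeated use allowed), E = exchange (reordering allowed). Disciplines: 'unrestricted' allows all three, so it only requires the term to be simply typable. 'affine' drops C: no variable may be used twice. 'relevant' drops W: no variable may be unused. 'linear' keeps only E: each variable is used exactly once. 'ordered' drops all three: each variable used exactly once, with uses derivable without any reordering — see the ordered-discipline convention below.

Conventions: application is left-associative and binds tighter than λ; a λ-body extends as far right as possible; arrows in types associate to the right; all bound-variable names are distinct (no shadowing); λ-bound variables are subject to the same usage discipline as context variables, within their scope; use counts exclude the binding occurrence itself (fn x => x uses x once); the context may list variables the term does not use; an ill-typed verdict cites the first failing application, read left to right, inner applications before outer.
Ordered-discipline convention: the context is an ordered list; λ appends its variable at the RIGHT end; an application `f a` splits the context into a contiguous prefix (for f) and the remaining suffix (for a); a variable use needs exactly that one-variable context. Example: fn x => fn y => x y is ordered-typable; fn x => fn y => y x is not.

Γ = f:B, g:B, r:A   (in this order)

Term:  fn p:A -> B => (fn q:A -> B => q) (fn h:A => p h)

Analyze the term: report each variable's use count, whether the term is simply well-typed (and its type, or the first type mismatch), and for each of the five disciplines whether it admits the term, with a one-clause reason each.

counts: f: 0×, g: 0×, r: 0×, p (λ-bound): 1×, q (λ-bound): 1×, h (λ-bound): 1×
left-to-right use order: q, p, h
typing: the term checks, with type (A -> B) -> A -> B
ordered ✗ (needs weakening: f, g, r unused)
linear ✗ (needs weakening: f, g, r unused)
affine ✓ (none of f, g, r, p, q, h used more than once)
relevant ✗ (needs weakening: f, g, r unused)
unrestricted ✓ (typability at (A -> B) -> A -> B is all that's needed)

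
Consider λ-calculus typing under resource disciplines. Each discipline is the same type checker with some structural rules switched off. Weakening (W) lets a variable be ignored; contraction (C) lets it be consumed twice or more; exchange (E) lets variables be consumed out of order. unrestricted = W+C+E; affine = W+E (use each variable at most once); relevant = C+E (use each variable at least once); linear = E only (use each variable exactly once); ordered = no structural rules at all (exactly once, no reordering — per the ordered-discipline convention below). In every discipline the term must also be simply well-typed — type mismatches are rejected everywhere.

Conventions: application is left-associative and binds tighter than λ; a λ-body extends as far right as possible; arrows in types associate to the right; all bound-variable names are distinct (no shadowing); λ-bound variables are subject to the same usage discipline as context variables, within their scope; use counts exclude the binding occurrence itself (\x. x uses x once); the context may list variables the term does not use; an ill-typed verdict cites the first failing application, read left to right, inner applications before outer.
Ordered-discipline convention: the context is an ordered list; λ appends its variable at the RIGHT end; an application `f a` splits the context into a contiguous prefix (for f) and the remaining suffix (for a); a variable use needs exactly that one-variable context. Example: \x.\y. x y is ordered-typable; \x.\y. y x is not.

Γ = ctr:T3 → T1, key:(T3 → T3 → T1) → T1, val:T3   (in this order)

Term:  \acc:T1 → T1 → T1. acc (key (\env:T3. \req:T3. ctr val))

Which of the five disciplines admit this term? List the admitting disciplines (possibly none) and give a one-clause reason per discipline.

admitting disciplines: affine, unrestricted
usage: ctr: 1×; key: 1×; val: 1×; acc (bound): 1×; env (bound): 0×; req (bound): 0×
uses in reading order: acc, key, ctr, val
typing: well-typed — term : (T1 → T1 → T1) → T1 → T1
ordered: ✗ — env, req never used (weakening)
linear: ✗ — env, req never used (weakening)
affine: ✓ — no duplicate uses among ctr, key, val, acc, env, req
relevant: ✗ — env, req never used (weakening)
unrestricted: ✓ — well-typed at (T1 → T1 → T1) → T1 → T1; no restrictions here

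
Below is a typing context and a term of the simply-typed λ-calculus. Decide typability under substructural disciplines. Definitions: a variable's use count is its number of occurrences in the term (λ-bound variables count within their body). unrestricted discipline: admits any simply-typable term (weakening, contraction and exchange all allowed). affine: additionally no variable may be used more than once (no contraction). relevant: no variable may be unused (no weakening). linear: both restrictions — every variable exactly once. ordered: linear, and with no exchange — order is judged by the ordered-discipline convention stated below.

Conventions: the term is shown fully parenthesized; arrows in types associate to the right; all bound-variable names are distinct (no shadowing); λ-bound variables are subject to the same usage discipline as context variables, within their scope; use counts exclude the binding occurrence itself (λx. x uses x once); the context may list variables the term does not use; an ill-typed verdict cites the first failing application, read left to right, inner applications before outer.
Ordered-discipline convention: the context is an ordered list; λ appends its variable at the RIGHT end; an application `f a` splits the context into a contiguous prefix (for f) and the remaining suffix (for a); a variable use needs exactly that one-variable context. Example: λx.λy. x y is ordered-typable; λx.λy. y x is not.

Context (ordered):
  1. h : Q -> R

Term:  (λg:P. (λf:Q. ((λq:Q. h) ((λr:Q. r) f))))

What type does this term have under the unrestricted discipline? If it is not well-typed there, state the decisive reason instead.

term : P -> Q -> Q -> R
counts: h=1, g [bound]=0, f [bound]=1, q [bound]=0, r [bound]=1
use order (left to right): h, r, f
typing: ✓ — P -> Q -> Q -> R
summary: ordered ✗ | linear ✗ | affine ✓ | relevant ✗ | unrestricted ✓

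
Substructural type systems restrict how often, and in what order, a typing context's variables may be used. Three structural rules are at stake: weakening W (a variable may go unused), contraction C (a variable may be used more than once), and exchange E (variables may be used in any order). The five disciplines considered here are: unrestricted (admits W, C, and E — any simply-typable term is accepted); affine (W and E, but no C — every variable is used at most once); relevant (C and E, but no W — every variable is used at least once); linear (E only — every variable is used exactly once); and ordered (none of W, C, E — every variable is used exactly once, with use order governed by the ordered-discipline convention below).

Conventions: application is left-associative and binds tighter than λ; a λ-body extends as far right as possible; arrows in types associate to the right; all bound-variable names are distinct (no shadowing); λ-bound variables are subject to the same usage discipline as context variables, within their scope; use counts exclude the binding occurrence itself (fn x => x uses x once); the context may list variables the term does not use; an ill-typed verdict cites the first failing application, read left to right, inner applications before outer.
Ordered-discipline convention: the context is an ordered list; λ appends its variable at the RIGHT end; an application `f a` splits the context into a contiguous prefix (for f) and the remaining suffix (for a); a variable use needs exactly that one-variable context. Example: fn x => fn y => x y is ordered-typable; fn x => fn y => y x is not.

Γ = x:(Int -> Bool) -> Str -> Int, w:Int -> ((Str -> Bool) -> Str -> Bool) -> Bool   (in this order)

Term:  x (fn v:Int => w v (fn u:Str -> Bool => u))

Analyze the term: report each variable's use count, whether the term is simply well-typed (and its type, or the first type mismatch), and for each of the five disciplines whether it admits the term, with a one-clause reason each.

counts: x: 1×; w: 1×; v (bound): 1×; u (bound): 1×
left-to-right use order: x, w, v, u
typing: well-typed at Str -> Int
ordered: ✓, x, w, v, u once each; derivable with no W/C/E
linear: ✓, single use per variable (x, w, v, u)
affine: ✓, x, w, v, u: no repeats, contraction unneeded
relevant: ✓, every one of x, w, v, u appears
unrestricted: ✓, well-typed at Str -> Int; no restrictions here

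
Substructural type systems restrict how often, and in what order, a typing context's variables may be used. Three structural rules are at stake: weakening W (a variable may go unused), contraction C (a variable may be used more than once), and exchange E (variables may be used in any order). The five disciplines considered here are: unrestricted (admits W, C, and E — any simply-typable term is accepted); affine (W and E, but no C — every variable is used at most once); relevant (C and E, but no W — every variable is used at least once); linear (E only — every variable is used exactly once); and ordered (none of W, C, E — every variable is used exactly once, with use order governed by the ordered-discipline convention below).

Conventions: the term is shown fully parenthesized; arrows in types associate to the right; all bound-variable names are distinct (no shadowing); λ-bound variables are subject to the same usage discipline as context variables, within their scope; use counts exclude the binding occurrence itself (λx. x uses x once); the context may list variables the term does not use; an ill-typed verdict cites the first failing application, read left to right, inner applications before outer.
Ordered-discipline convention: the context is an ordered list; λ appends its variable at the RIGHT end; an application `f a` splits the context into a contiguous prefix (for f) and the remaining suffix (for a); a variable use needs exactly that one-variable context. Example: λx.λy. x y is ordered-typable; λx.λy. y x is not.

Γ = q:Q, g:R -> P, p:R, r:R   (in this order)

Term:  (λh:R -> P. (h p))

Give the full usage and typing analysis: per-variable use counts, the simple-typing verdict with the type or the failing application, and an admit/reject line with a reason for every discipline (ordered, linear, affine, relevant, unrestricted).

usage: q: 0, g: 0, p: 1, r: 0, h [bound]: 1
use order (left to right): h, p
typing: the term checks, with type (R -> P) -> P
ordered ✗ (q, g, r left unused)
linear ✗ (q, g, r left unused)
affine ✓ (q, g, p, r, h: no repeats, contraction unneeded)
relevant ✗ (q, g, r left unused)
unrestricted ✓ (type-checks ((R -> P) -> P) and nothing is barred)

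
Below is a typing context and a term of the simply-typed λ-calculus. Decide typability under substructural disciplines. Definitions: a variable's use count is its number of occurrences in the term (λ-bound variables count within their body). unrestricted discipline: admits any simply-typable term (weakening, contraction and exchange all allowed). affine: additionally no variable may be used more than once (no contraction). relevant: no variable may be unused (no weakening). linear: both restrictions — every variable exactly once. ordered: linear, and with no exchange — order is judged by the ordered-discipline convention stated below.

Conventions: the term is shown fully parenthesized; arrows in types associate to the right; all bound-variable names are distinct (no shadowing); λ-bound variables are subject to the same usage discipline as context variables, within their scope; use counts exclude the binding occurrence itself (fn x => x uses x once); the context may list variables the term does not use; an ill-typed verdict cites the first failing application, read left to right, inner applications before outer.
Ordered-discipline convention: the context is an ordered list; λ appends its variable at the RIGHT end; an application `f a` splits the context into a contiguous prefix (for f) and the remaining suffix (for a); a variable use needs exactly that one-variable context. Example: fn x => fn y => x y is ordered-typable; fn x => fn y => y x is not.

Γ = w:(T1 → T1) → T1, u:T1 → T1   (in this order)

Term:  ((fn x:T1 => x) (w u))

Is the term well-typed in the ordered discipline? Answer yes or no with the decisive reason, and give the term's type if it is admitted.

yes — w, u, x once each; derivable with no W/C/E; term : T1
use counts: w ×1, u ×1, x [bound] ×1
order of uses: x, w, u
typing: well-typed at T1
across the five disciplines: ordered ✓ | linear ✓ | affine ✓ | relevant ✓ | unrestricted ✓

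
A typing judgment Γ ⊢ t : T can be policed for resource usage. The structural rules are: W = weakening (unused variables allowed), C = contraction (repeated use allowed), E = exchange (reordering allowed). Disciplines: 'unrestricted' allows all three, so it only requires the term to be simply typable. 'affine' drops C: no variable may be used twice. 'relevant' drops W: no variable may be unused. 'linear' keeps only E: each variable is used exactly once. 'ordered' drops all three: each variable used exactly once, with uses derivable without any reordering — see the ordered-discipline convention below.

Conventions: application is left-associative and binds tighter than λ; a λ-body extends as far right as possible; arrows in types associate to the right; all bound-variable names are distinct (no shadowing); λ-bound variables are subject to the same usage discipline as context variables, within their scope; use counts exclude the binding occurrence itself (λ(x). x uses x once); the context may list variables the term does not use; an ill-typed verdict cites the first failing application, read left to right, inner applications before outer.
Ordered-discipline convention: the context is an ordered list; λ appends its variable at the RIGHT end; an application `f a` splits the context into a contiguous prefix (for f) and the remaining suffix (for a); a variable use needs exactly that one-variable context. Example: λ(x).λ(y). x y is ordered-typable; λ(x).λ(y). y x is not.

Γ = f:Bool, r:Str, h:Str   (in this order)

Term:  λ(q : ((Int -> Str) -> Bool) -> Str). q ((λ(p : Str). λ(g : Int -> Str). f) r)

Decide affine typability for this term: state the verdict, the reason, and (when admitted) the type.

yes — no duplicate uses among f, r, h, q, p, g; term : (((Int -> Str) -> Bool) -> Str) -> Str
counts: f ×1, r ×1, h ×0, q (bound) ×1, p (bound) ×0, g (bound) ×0
uses in reading order: q, f, r
typing: ✓ — (((Int -> Str) -> Bool) -> Str) -> Str
across the five disciplines: ordered ✗, linear ✗, affine ✓, relevant ✗, unrestricted ✓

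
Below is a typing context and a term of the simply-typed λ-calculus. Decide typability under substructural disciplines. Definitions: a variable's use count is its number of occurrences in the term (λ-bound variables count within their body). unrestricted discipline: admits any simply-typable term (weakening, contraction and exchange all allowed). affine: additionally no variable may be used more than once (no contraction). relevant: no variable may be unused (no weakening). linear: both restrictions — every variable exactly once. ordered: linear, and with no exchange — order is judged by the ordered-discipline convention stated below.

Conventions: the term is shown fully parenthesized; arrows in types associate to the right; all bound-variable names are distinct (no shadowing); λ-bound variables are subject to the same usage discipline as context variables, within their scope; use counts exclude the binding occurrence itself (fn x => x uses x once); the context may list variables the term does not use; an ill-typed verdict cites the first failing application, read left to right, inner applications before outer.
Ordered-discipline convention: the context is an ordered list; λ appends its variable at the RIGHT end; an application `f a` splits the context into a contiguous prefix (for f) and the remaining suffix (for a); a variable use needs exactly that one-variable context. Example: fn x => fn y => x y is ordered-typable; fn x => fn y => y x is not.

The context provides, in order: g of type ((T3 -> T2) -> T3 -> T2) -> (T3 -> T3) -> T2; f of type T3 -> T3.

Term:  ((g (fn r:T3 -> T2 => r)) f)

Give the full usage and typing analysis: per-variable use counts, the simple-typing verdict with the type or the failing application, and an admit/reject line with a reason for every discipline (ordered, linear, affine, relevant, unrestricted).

use counts: g=1, f=1, r (bound)=1
use order (left to right): g, r, f
typing: the term checks, with type T2
ordered: ✓ — single-use (g, f, r), ordered derivation ok
linear: ✓ — g, f, r: one use apiece
affine: ✓ — no duplicate uses among g, f, r
relevant: ✓ — at least one use each (g, f, r)
unrestricted: ✓ — type-checks (T2) and nothing is barred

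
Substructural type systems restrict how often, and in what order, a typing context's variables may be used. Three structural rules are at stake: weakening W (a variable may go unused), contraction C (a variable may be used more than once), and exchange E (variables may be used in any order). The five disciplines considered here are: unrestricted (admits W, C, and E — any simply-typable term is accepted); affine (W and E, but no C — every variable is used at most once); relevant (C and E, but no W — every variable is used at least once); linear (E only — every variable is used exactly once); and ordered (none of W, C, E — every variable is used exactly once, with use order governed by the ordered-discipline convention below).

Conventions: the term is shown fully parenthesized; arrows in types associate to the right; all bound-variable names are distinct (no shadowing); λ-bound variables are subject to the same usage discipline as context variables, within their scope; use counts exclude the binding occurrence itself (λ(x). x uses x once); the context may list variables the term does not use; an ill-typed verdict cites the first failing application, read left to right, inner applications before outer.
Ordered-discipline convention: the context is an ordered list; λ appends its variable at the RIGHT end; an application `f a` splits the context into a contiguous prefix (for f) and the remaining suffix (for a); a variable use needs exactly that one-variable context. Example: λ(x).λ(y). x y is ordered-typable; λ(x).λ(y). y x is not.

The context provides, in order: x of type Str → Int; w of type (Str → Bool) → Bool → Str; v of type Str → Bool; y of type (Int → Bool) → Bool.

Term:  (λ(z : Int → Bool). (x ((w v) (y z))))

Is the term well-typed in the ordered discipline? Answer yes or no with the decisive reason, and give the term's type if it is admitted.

yes — single-use (x, w, v, y, z), ordered derivation ok; term : (Int → Bool) → Int
usage: x: 1; w: 1; v: 1; y: 1; z [bound]: 1
uses in reading order: x, w, v, y, z
typing: ✓ — (Int → Bool) → Int
per-discipline verdicts: ordered ✓, linear ✓, affine ✓, relevant ✓, unrestricted ✓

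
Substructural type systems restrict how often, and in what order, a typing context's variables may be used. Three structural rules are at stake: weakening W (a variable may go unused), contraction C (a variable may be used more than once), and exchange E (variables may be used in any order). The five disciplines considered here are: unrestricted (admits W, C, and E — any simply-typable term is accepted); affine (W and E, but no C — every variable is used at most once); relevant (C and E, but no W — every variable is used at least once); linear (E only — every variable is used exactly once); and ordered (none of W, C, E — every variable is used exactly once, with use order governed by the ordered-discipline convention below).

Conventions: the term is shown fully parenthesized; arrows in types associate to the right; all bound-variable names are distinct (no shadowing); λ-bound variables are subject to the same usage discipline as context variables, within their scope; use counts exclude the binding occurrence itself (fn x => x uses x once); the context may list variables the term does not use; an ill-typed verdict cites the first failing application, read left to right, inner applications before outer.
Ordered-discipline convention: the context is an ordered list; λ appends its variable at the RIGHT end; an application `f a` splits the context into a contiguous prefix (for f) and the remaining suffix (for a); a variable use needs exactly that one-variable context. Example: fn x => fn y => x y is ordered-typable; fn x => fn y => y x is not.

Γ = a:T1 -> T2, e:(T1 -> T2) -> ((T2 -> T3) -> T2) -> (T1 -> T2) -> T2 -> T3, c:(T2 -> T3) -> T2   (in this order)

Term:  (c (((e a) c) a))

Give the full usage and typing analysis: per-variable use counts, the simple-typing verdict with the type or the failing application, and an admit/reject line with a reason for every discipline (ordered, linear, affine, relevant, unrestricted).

variable uses: a: 2×; e: 1×; c: 2×
left-to-right use order: c, e, a, c, a
typing: ✓ — T2
ordered ✗ (a ×2, c ×2 used more than once (contraction))
linear ✗ (a ×2, c ×2 used more than once (contraction))
affine ✗ (a ×2, c ×2 used more than once (contraction))
relevant ✓ (at least one use each (a, e, c))
unrestricted ✓ (typability at T2 is all that's needed)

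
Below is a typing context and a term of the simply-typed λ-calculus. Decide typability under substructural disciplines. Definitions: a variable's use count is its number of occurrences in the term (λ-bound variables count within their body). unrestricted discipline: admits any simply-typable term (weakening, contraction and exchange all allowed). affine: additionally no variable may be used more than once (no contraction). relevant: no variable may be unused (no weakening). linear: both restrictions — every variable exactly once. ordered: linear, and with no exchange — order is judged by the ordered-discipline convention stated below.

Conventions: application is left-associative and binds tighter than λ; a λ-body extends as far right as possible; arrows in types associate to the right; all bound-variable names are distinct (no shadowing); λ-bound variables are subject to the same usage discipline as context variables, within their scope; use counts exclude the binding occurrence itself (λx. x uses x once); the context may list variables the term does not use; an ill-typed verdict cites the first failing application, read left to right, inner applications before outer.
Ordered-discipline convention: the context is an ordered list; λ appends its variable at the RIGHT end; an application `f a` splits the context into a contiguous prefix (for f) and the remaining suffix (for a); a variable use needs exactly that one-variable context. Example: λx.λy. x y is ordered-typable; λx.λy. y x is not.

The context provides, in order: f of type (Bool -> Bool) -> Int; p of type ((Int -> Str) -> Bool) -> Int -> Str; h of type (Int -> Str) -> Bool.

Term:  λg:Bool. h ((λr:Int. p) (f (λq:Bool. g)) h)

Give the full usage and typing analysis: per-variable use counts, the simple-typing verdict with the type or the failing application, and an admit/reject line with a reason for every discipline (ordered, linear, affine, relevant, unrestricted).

counts: f ×1, p ×1, h ×2, g (bound) ×1, r (bound) ×0, q (bound) ×0
left-to-right use order: h, p, f, g, h
typing: well-typed at Bool -> Bool
ordered: ✗ — uses contraction: h ×2; needs weakening: r, q unused
linear: ✗ — uses contraction: h ×2; needs weakening: r, q unused
affine: ✗ — uses contraction: h ×2
relevant: ✗ — needs weakening: r, q unused
unrestricted: ✓ — type-checks (Bool -> Bool) and nothing is barred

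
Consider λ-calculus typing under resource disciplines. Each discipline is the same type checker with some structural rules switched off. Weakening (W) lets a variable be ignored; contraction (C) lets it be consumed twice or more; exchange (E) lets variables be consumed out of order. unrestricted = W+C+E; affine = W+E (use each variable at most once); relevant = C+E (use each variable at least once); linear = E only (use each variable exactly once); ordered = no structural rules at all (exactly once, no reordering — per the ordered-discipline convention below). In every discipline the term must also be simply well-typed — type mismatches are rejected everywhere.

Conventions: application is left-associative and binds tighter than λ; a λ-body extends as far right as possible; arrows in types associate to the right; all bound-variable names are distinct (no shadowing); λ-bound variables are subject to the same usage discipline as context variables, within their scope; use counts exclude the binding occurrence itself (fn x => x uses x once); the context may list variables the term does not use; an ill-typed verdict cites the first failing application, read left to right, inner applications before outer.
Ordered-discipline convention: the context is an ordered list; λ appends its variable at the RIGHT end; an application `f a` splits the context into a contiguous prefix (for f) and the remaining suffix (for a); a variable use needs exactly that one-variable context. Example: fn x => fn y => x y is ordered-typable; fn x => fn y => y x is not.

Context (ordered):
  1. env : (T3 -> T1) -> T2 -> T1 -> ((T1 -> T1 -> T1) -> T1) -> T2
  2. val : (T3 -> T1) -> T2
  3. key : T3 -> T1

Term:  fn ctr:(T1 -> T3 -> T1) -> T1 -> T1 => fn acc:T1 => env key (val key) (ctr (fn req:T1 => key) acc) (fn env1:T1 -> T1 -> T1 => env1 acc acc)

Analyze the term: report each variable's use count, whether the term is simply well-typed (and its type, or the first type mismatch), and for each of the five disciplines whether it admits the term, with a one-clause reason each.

use counts: env=1; val=1; key=3; ctr (λ-bound)=1; acc (λ-bound)=3; req (λ-bound)=0; env1 (λ-bound)=1
use order (left to right): env, key, val, key, ctr, key, acc, env1, acc, acc
typing: well-typed at ((T1 -> T3 -> T1) -> T1 -> T1) -> T1 -> T2
ordered: ✗ — key ×3, acc ×3 used more than once (contraction); req never used (weakening)
linear: ✗ — key ×3, acc ×3 used more than once (contraction); req never used (weakening)
affine: ✗ — key ×3, acc ×3 used more than once (contraction)
relevant: ✗ — req never used (weakening)
unrestricted: ✓ — simply typable at ((T1 -> T3 -> T1) -> T1 -> T1) -> T1 -> T2; W, C, E all held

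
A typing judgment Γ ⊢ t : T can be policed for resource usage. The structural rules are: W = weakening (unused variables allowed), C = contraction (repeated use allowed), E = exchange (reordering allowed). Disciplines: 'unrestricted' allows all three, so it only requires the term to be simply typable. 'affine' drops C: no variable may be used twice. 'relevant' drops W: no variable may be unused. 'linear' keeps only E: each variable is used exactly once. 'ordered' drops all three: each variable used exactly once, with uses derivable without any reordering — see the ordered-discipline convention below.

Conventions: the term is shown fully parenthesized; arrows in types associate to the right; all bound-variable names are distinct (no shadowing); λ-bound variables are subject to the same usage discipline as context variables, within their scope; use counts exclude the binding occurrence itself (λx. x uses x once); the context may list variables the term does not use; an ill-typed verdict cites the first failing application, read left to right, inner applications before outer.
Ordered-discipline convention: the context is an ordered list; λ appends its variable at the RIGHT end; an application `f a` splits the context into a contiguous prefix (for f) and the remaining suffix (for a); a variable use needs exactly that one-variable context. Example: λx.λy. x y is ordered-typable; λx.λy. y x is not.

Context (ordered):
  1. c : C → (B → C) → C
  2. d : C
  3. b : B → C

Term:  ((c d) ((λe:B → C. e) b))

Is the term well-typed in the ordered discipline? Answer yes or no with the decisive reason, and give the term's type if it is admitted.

yes — single-use (c, d, b, e), ordered derivation ok; term : C
variable uses: c ×1; d ×1; b ×1; e (λ-bound) ×1
left-to-right use order: c, d, e, b
typing: ✓ — C
per-discipline verdicts: ordered ✓; linear ✓; affine ✓; relevant ✓; unrestricted ✓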